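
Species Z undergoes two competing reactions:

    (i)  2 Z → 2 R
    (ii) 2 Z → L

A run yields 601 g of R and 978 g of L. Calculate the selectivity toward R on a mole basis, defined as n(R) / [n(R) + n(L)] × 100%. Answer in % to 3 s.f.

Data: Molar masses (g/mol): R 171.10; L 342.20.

n(R) = 601 / 171.10 = 3.513 mol
n(L) = 978 / 342.20 = 2.858 mol
selectivity = 3.513/(3.513+2.858) × 100 = 55.14 %

55.1 %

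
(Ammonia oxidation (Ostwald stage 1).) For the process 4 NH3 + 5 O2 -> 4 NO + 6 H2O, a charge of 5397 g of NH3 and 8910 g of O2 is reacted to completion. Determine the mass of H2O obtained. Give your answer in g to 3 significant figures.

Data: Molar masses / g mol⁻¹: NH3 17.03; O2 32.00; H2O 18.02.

n(NH3) = 5397 / 17.03 = 316.9 mol
n(O2) = 8910 / 32.00 = 278.4 mol
n/ν for NH3 = 316.9/4 = 79.23
n/ν for O2 = 278.4/5 = 55.68
Smallest n/ν is O2 → limiting reagent.
n(H2O) = (6/5) × 278.4 = 334.1 mol
mass = 334.1 × 18.02 = 6020 g

6020 g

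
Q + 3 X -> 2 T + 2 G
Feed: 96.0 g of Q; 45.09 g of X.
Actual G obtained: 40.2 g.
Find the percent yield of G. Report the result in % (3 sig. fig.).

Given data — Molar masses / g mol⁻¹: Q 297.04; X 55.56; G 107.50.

n(Q) = 96.00 / 297.04 = 0.3232 mol
n(X) = 45.09 / 55.56 = 0.8116 mol
n/ν for Q = 0.3232/1 = 0.3232
n/ν for X = 0.8116/3 = 0.2705
Smallest n/ν is X → limiting reagent.
theoretical n(G) = (2/3) × 0.8116 = 0.5411 mol → 58.17 g
% yield = 40.2 / 58.17 × 100 = 69.11 %

69.1 %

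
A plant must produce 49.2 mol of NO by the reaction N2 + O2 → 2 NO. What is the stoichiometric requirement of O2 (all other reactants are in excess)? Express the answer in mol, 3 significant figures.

24.6 mol

n(NO) = 49.20 mol
n(O2) = (1/2) × 49.20 = 24.60 mol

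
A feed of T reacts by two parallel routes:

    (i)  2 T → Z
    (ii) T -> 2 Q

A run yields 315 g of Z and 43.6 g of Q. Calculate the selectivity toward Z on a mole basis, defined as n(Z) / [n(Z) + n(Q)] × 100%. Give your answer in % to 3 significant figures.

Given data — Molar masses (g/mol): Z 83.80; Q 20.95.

64.4 %

n(Z) = 315 / 83.80 = 3.759 mol
n(Q) = 43.6 / 20.95 = 2.081 mol
selectivity = 3.759/(3.759+2.081) × 100 = 64.37 %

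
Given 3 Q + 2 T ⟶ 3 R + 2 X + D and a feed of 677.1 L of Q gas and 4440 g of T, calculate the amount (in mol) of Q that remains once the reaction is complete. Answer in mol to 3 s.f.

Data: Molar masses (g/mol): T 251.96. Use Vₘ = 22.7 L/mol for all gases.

3.40 mol

n(Q) = 677.1 / 22.7 = 29.83 mol
n(T) = 4440 / 251.96 = 17.62 mol
n/ν for Q = 29.83/3 = 9.943
n/ν for T = 17.62/2 = 8.810
Smallest n/ν is T → limiting reagent.
Q consumed = (3/2) × 17.62 = 26.43 mol
Q remaining = 29.83 − 26.43 = 3.400 mol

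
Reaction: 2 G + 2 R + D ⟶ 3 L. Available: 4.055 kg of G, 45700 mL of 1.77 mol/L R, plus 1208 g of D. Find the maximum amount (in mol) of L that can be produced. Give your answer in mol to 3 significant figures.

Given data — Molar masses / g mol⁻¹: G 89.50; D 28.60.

68.0 mol

n(G) = 4.055×1000 / 89.50 = 45.31 mol
n(R) = 1.77 × 45700/1000 = 80.89 mol
n(D) = 1208 / 28.60 = 42.24 mol
n/ν for G = 45.31/2 = 22.66
n/ν for R = 80.89/2 = 40.45
n/ν for D = 42.24/1 = 42.24
Smallest n/ν is G → limiting reagent.
n(L) = (3/2) × 45.31 = 67.97 mol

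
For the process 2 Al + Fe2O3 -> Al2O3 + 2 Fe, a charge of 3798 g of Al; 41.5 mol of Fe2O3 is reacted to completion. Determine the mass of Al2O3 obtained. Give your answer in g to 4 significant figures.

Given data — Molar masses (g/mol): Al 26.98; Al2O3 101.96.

n(Al) = 3798 / 26.98 = 140.8 mol
n(Fe2O3) = 41.50 mol
n/ν → Al: 70.40, Fe2O3: 41.50; Fe2O3 is limiting.
n(Al2O3) = (1/1) × 41.50 = 41.50 mol
mass = 41.50 × 101.96 = 4231 g

4231 g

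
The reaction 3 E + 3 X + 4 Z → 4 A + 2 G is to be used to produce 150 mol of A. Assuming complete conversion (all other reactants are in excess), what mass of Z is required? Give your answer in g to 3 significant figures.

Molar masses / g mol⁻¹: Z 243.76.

36600 g

n(A) = 150.0 mol
n(Z) = (4/4) × 150.0 = 150.0 mol
mass = 150.0 × 243.76 = 36560 g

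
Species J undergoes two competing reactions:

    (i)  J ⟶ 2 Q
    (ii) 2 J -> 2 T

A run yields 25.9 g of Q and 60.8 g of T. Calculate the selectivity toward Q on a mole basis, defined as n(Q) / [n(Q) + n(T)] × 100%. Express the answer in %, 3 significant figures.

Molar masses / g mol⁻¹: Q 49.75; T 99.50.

n(Q) = 25.9 / 49.75 = 0.5206 mol
n(T) = 60.8 / 99.50 = 0.6111 mol
selectivity = 0.5206/(0.5206+0.6111) × 100 = 46.00 %

46.0 %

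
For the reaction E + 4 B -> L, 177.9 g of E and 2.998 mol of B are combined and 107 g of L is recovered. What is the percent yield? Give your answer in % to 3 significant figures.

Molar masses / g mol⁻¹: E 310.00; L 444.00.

n(E) = 177.9 / 310.00 = 0.5739 mol
n(B) = 2.998 mol
n/ν for E = 0.5739/1 = 0.5739
n/ν for B = 2.998/4 = 0.7495
Smallest n/ν is E → limiting reagent.
theoretical n(L) = (1/1) × 0.5739 = 0.5739 mol → 254.8 g
% yield = 107 / 254.8 × 100 = 41.99 %

42.0 %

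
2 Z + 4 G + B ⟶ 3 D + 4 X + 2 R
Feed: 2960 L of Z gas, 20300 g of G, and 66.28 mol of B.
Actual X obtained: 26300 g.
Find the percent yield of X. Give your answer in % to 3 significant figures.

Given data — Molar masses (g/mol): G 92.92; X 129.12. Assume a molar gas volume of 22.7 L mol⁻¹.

93.2 %

n(Z) = 2960 / 22.7 = 130.4 mol
n(G) = 20300 / 92.92 = 218.5 mol
n(B) = 66.28 mol
n/ν for Z = 130.4/2 = 65.20
n/ν for G = 218.5/4 = 54.63
n/ν for B = 66.28/1 = 66.28
Smallest n/ν is G → limiting reagent.
theoretical n(X) = (4/4) × 218.5 = 218.5 mol → 28210 g
% yield = 26300 / 28210 × 100 = 93.23 %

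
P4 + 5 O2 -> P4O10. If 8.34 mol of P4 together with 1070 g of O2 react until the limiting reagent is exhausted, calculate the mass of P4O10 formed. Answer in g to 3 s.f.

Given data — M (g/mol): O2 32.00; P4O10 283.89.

1900 g

n(P4) = 8.340 mol
n(O2) = 1070 / 32.00 = 33.44 mol
n/ν for P4 = 8.340/1 = 8.340
n/ν for O2 = 33.44/5 = 6.688
Smallest n/ν is O2 → limiting reagent.
n(P4O10) = (1/5) × 33.44 = 6.688 mol
mass = 6.688 × 283.89 = 1899 g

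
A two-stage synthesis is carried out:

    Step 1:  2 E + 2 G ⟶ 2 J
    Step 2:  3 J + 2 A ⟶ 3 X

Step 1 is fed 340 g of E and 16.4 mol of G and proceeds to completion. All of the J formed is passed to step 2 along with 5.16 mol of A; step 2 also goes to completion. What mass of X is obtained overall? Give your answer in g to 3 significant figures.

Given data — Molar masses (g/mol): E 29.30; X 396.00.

3070 g

Step 1:
n(E) = 340.0 / 29.30 = 11.60 mol
n(G) = 16.40 mol
n/ν for E = 11.60/2 = 5.800
n/ν for G = 16.40/2 = 8.200
Smallest n/ν is E → limiting reagent.
n(J) produced = (2/2) × 11.60 = 11.60 mol
Step 2:
n(J) available = 11.60 mol
n(A) = 5.160 mol
n/ν for J = 11.60/3 = 3.867
n/ν for A = 5.160/2 = 2.580
Smallest n/ν is A → limiting reagent.
n(X) = (3/2) × 5.160 = 7.740 mol
mass = 7.740 × 396.00 = 3065 g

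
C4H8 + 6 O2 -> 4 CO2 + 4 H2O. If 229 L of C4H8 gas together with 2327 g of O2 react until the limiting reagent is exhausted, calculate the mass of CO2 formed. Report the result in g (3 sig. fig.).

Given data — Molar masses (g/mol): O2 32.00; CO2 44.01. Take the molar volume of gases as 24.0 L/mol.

1680 g

n(C4H8) = 229.0 / 24.0 = 9.542 mol
n(O2) = 2327 / 32.00 = 72.72 mol
n/ν for C4H8 = 9.542/1 = 9.542
n/ν for O2 = 72.72/6 = 12.12
Smallest n/ν is C4H8 → limiting reagent.
n(CO2) = (4/1) × 9.542 = 38.17 mol
mass = 38.17 × 44.01 = 1680 g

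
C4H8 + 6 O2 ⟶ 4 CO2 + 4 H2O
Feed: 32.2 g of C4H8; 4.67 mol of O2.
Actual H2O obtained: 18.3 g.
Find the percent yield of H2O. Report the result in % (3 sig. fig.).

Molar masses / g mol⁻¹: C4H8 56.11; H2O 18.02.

n(C4H8) = 32.20 / 56.11 = 0.5739 mol
n(O2) = 4.670 mol
n/ν for C4H8 = 0.5739/1 = 0.5739
n/ν for O2 = 4.670/6 = 0.7783
Smallest n/ν is C4H8 → limiting reagent.
theoretical n(H2O) = (4/1) × 0.5739 = 2.296 mol → 41.37 g
% yield = 18.3 / 41.37 × 100 = 44.23 %

44.2 %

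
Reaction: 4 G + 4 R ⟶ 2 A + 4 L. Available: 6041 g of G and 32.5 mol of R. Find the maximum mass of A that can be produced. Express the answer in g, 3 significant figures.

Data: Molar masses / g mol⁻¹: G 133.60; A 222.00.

3610 g

n(G) = 6041 / 133.60 = 45.22 mol
n(R) = 32.50 mol
n/ν → G: 11.31, R: 8.125; R is limiting.
n(A) = (2/4) × 32.50 = 16.25 mol
mass = 16.25 × 222.00 = 3608 g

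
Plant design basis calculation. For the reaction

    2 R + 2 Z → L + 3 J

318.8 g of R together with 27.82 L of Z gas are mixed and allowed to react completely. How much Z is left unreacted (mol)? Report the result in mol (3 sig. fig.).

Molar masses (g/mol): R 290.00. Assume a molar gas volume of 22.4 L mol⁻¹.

n(R) = 318.8 / 290.00 = 1.099 mol
n(Z) = 27.82 / 22.4 = 1.242 mol
n/ν for R = 1.099/2 = 0.5495
n/ν for Z = 1.242/2 = 0.6210
Smallest n/ν is R → limiting reagent.
Z consumed = (2/2) × 1.099 = 1.099 mol
Z remaining = 1.242 − 1.099 = 0.1430 mol

0.143 mol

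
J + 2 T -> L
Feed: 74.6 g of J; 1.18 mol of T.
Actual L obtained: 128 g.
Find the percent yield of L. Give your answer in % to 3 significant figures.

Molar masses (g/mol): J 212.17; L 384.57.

n(J) = 74.60 / 212.17 = 0.3516 mol
n(T) = 1.180 mol
n/ν for J = 0.3516/1 = 0.3516
n/ν for T = 1.180/2 = 0.5900
Smallest n/ν is J → limiting reagent.
theoretical n(L) = (1/1) × 0.3516 = 0.3516 mol → 135.2 g
% yield = 128 / 135.2 × 100 = 94.67 %

94.7 %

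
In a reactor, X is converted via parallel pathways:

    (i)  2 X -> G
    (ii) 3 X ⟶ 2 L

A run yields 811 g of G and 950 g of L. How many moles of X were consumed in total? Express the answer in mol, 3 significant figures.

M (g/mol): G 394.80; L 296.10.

n(G) = 811 / 394.80 = 2.054 mol
n(L) = 950 / 296.10 = 3.208 mol
n(X) via (i) = (2/1)×2.054 = 4.108 mol
n(X) via (ii) = (3/2)×3.208 = 4.812 mol
total n(X) = 4.108 + 4.812 = 8.920 mol

8.92 mol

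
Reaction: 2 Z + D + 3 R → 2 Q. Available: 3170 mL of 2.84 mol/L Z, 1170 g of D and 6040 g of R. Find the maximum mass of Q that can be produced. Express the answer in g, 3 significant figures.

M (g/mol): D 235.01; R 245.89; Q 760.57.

6850 g

n(Z) = 2.84 × 3170/1000 = 9.003 mol
n(D) = 1170 / 235.01 = 4.979 mol
n(R) = 6040 / 245.89 = 24.56 mol
n/ν for Z = 9.003/2 = 4.502
n/ν for D = 4.979/1 = 4.979
n/ν for R = 24.56/3 = 8.187
Smallest n/ν is Z → limiting reagent.
n(Q) = (2/2) × 9.003 = 9.003 mol
mass = 9.003 × 760.57 = 6847 g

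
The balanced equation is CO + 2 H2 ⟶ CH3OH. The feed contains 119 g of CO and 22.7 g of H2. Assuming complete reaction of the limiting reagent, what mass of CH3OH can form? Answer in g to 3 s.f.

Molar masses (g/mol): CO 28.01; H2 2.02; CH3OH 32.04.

136 g

n(CO) = 119.0 / 28.01 = 4.248 mol
n(H2) = 22.70 / 2.02 = 11.24 mol
n/ν for CO = 4.248/1 = 4.248
n/ν for H2 = 11.24/2 = 5.620
Smallest n/ν is CO → limiting reagent.
n(CH3OH) = (1/1) × 4.248 = 4.248 mol
mass = 4.248 × 32.04 = 136.1 g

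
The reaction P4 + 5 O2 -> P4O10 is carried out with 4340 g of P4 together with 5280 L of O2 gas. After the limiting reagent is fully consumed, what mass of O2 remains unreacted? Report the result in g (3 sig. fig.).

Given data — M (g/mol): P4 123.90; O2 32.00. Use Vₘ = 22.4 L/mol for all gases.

n(P4) = 4340 / 123.90 = 35.03 mol
n(O2) = 5280 / 22.4 = 235.7 mol
n/ν for P4 = 35.03/1 = 35.03
n/ν for O2 = 235.7/5 = 47.14
Smallest n/ν is P4 → limiting reagent.
O2 consumed = (5/1) × 35.03 = 175.2 mol
O2 remaining = 235.7 − 175.2 = 60.50 mol
mass = 60.50 × 32.00 = 1936 g

1940 g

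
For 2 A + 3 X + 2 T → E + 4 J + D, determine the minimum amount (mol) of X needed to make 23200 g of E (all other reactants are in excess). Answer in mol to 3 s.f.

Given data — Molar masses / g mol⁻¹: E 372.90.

n(E) = 23200 / 372.90 = 62.22 mol
n(X) = (3/1) × 62.22 = 186.7 mol

187 mol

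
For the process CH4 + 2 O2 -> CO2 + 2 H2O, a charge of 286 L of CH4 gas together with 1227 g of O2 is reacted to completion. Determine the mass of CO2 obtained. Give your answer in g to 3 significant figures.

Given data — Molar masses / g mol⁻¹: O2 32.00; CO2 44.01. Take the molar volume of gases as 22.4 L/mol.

562 g

n(CH4) = 286.0 / 22.4 = 12.77 mol
n(O2) = 1227 / 32.00 = 38.34 mol
n/ν for CH4 = 12.77/1 = 12.77
n/ν for O2 = 38.34/2 = 19.17
Smallest n/ν is CH4 → limiting reagent.
n(CO2) = (1/1) × 12.77 = 12.77 mol
mass = 12.77 × 44.01 = 562.0 g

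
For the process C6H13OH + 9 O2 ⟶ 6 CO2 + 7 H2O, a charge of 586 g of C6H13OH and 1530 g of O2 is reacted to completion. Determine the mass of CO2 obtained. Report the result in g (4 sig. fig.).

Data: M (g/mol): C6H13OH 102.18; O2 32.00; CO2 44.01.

1403 g

n(C6H13OH) = 586.0 / 102.18 = 5.735 mol
n(O2) = 1530 / 32.00 = 47.81 mol
n/ν → C6H13OH: 5.735, O2: 5.312; O2 is limiting.
n(CO2) = (6/9) × 47.81 = 31.87 mol
mass = 31.87 × 44.01 = 1403 g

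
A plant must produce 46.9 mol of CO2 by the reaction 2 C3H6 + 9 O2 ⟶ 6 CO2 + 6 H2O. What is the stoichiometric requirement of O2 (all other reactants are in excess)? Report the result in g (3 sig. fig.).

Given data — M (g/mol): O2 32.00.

2250 g

n(CO2) = 46.90 mol
n(O2) = (9/6) × 46.90 = 70.35 mol
mass = 70.35 × 32.00 = 2251 g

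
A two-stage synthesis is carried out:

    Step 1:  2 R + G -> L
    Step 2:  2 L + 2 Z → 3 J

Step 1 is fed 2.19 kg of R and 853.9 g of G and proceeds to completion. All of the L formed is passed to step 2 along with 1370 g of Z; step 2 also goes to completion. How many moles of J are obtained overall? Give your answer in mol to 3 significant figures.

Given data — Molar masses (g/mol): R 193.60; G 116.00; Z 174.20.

8.48 mol

Step 1:
n(R) = 2.190×1000 / 193.60 = 11.31 mol
n(G) = 853.9 / 116.00 = 7.361 mol
n/ν for R = 11.31/2 = 5.655
n/ν for G = 7.361/1 = 7.361
Smallest n/ν is R → limiting reagent.
n(L) produced = (1/2) × 11.31 = 5.655 mol
Step 2:
n(L) available = 5.655 mol
n(Z) = 1370 / 174.20 = 7.865 mol
n/ν for L = 5.655/2 = 2.828
n/ν for Z = 7.865/2 = 3.933
Smallest n/ν is L → limiting reagent.
n(J) = (3/2) × 5.655 = 8.483 mol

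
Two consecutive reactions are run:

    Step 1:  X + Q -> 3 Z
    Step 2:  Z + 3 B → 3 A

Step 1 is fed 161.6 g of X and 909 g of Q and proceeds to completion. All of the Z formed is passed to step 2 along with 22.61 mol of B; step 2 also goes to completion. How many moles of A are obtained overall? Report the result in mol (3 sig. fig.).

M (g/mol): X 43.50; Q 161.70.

22.6 mol

Step 1:
n(X) = 161.6 / 43.50 = 3.715 mol
n(Q) = 909.0 / 161.70 = 5.622 mol
n/ν for X = 3.715/1 = 3.715
n/ν for Q = 5.622/1 = 5.622
Smallest n/ν is X → limiting reagent.
n(Z) produced = (3/1) × 3.715 = 11.15 mol
Step 2:
n(Z) available = 11.15 mol
n(B) = 22.61 mol
n/ν for Z = 11.15/1 = 11.15
n/ν for B = 22.61/3 = 7.537
Smallest n/ν is B → limiting reagent.
n(A) = (3/3) × 22.61 = 22.61 mol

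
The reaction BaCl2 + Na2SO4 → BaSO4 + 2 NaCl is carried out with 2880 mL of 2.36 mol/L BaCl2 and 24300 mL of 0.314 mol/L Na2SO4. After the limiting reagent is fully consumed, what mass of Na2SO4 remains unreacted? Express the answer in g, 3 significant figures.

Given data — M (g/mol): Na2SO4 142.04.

n(BaCl2) = 2.36 × 2880/1000 = 6.797 mol
n(Na2SO4) = 0.314 × 24300/1000 = 7.630 mol
n/ν for BaCl2 = 6.797/1 = 6.797
n/ν for Na2SO4 = 7.630/1 = 7.630
Smallest n/ν is BaCl2 → limiting reagent.
Na2SO4 consumed = (1/1) × 6.797 = 6.797 mol
Na2SO4 remaining = 7.630 − 6.797 = 0.8330 mol
mass = 0.8330 × 142.04 = 118.3 g

118 g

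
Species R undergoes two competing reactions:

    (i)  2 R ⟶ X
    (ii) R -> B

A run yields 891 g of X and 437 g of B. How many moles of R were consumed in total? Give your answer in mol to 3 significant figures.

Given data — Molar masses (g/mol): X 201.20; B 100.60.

n(X) = 891 / 201.20 = 4.428 mol
n(B) = 437 / 100.60 = 4.344 mol
n(R) via (i) = (2/1)×4.428 = 8.856 mol
n(R) via (ii) = (1/1)×4.344 = 4.344 mol
total n(R) = 8.856 + 4.344 = 13.20 mol

13.2 mol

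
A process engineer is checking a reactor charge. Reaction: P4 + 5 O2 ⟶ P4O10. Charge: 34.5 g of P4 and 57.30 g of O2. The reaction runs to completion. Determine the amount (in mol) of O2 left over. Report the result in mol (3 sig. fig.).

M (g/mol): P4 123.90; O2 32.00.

0.398 mol

n(P4) = 34.50 / 123.90 = 0.2785 mol
n(O2) = 57.30 / 32.00 = 1.791 mol
n/ν for P4 = 0.2785/1 = 0.2785
n/ν for O2 = 1.791/5 = 0.3582
Smallest n/ν is P4 → limiting reagent.
O2 consumed = (5/1) × 0.2785 = 1.393 mol
O2 remaining = 1.791 − 1.393 = 0.3980 mol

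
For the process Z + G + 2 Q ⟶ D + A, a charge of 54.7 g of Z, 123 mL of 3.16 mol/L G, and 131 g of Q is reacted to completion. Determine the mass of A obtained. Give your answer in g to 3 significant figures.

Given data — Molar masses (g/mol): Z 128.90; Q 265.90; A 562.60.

139 g

n(Z) = 54.70 / 128.90 = 0.4244 mol
n(G) = 3.16 × 123.0/1000 = 0.3887 mol
n(Q) = 131.0 / 265.90 = 0.4927 mol
n/ν for Z = 0.4244/1 = 0.4244
n/ν for G = 0.3887/1 = 0.3887
n/ν for Q = 0.4927/2 = 0.2464
Smallest n/ν is Q → limiting reagent.
n(A) = (1/2) × 0.4927 = 0.2464 mol
mass = 0.2464 × 562.60 = 138.6 g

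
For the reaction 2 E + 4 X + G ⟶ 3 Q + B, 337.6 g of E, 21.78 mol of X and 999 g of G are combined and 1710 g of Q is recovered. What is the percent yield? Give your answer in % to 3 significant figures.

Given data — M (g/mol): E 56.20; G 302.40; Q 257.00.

73.8 %

n(E) = 337.6 / 56.20 = 6.007 mol
n(X) = 21.78 mol
n(G) = 999.0 / 302.40 = 3.304 mol
n/ν → E: 3.004, X: 5.445, G: 3.304; E is limiting.
theoretical n(Q) = (3/2) × 6.007 = 9.011 mol → 2316 g
% yield = 1710 / 2316 × 100 = 73.83 %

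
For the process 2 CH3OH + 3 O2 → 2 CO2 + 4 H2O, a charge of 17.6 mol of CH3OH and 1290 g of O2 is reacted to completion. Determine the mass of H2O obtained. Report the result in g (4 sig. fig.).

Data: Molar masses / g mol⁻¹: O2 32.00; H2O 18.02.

634.3 g

n(CH3OH) = 17.60 mol
n(O2) = 1290 / 32.00 = 40.31 mol
n/ν → CH3OH: 8.800, O2: 13.44; CH3OH is limiting.
n(H2O) = (4/2) × 17.60 = 35.20 mol
mass = 35.20 × 18.02 = 634.3 g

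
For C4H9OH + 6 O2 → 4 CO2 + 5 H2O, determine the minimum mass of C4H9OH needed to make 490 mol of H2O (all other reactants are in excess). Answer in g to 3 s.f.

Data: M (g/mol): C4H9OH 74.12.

7260 g

n(H2O) = 490.0 mol
n(C4H9OH) = (1/5) × 490.0 = 98.00 mol
mass = 98.00 × 74.12 = 7264 g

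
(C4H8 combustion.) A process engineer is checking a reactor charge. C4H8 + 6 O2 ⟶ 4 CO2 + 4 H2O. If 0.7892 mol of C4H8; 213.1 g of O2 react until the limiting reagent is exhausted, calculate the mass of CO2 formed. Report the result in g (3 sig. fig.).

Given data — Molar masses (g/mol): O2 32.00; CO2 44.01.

n(C4H8) = 0.7892 mol
n(O2) = 213.1 / 32.00 = 6.659 mol
n/ν for C4H8 = 0.7892/1 = 0.7892
n/ν for O2 = 6.659/6 = 1.110
Smallest n/ν is C4H8 → limiting reagent.
n(CO2) = (4/1) × 0.7892 = 3.157 mol
mass = 3.157 × 44.01 = 138.9 g

139 g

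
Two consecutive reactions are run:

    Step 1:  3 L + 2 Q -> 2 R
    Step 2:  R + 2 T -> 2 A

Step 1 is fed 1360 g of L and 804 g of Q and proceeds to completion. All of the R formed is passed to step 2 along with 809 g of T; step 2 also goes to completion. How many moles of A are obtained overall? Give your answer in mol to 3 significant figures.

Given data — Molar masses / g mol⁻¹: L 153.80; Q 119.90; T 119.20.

Step 1:
n(L) = 1360 / 153.80 = 8.843 mol
n(Q) = 804.0 / 119.90 = 6.706 mol
n/ν → L: 2.948, Q: 3.353; L is limiting.
n(R) produced = (2/3) × 8.843 = 5.895 mol
Step 2:
n(R) available = 5.895 mol
n(T) = 809.0 / 119.20 = 6.787 mol
n/ν → R: 5.895, T: 3.394; T is limiting.
n(A) = (2/2) × 6.787 = 6.787 mol

6.79 mol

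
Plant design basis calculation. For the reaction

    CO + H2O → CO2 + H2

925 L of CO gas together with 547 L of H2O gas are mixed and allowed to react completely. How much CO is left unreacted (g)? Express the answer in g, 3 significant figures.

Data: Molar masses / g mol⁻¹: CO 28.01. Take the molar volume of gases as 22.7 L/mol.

466 g

n(CO) = 925.0 / 22.7 = 40.75 mol
n(H2O) = 547.0 / 22.7 = 24.10 mol
n/ν for CO = 40.75/1 = 40.75
n/ν for H2O = 24.10/1 = 24.10
Smallest n/ν is H2O → limiting reagent.
CO consumed = (1/1) × 24.10 = 24.10 mol
CO remaining = 40.75 − 24.10 = 16.65 mol
mass = 16.65 × 28.01 = 466.4 g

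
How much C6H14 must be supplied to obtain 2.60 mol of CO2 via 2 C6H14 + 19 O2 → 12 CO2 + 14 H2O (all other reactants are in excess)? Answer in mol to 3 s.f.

0.433 mol

n(CO2) = 2.600 mol
n(C6H14) = (2/12) × 2.600 = 0.4333 mol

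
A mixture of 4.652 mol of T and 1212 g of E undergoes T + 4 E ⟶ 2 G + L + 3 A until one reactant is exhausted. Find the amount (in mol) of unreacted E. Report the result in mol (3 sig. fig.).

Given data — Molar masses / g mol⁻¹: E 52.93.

n(T) = 4.652 mol
n(E) = 1212 / 52.93 = 22.90 mol
n/ν for T = 4.652/1 = 4.652
n/ν for E = 22.90/4 = 5.725
Smallest n/ν is T → limiting reagent.
E consumed = (4/1) × 4.652 = 18.61 mol
E remaining = 22.90 − 18.61 = 4.290 mol

4.29 mol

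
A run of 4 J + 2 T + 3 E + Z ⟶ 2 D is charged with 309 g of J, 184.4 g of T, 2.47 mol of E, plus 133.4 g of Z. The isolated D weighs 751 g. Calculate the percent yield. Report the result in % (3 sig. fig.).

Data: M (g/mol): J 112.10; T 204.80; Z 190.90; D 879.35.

n(J) = 309.0 / 112.10 = 2.756 mol
n(T) = 184.4 / 204.80 = 0.9004 mol
n(E) = 2.470 mol
n(Z) = 133.4 / 190.90 = 0.6988 mol
n/ν for J = 2.756/4 = 0.6890
n/ν for T = 0.9004/2 = 0.4502
n/ν for E = 2.470/3 = 0.8233
n/ν for Z = 0.6988/1 = 0.6988
Smallest n/ν is T → limiting reagent.
theoretical n(D) = (2/2) × 0.9004 = 0.9004 mol → 791.8 g
% yield = 751 / 791.8 × 100 = 94.85 %

94.9 %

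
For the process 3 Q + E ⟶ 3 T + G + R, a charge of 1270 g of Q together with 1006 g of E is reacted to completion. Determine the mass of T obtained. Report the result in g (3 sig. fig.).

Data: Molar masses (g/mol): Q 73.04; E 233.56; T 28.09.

n(Q) = 1270 / 73.04 = 17.39 mol
n(E) = 1006 / 233.56 = 4.307 mol
n/ν for Q = 17.39/3 = 5.797
n/ν for E = 4.307/1 = 4.307
Smallest n/ν is E → limiting reagent.
n(T) = (3/1) × 4.307 = 12.92 mol
mass = 12.92 × 28.09 = 362.9 g

363 g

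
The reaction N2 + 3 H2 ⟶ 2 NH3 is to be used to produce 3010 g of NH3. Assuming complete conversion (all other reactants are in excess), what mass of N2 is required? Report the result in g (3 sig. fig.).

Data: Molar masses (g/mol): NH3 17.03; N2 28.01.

n(NH3) = 3010 / 17.03 = 176.7 mol
n(N2) = (1/2) × 176.7 = 88.35 mol
mass = 88.35 × 28.01 = 2475 g

2480 g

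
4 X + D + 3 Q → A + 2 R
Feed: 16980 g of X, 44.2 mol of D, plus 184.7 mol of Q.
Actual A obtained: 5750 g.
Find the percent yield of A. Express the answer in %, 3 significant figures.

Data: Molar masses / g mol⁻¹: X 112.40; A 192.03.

n(X) = 16980 / 112.40 = 151.1 mol
n(D) = 44.20 mol
n(Q) = 184.7 mol
n/ν for X = 151.1/4 = 37.78
n/ν for D = 44.20/1 = 44.20
n/ν for Q = 184.7/3 = 61.57
Smallest n/ν is X → limiting reagent.
theoretical n(A) = (1/4) × 151.1 = 37.78 mol → 7255 g
% yield = 5750 / 7255 × 100 = 79.26 %

79.3 %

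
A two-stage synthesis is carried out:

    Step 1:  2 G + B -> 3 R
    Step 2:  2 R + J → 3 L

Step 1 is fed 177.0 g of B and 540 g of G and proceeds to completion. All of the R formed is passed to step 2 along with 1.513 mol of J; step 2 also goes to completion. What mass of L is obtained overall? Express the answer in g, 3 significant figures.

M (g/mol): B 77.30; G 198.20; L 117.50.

Step 1:
n(B) = 177.0 / 77.30 = 2.290 mol
n(G) = 540.0 / 198.20 = 2.725 mol
n/ν for B = 2.290/1 = 2.290
n/ν for G = 2.725/2 = 1.363
Smallest n/ν is G → limiting reagent.
n(R) produced = (3/2) × 2.725 = 4.088 mol
Step 2:
n(R) available = 4.088 mol
n(J) = 1.513 mol
n/ν for R = 4.088/2 = 2.044
n/ν for J = 1.513/1 = 1.513
Smallest n/ν is J → limiting reagent.
n(L) = (3/1) × 1.513 = 4.539 mol
mass = 4.539 × 117.50 = 533.3 g

533 g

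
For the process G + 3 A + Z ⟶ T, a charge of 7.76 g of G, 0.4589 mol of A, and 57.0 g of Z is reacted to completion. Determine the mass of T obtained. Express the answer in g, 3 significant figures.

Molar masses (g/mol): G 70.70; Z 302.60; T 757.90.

n(G) = 7.760 / 70.70 = 0.1098 mol
n(A) = 0.4589 mol
n(Z) = 57.00 / 302.60 = 0.1884 mol
n/ν → G: 0.1098, A: 0.1530, Z: 0.1884; G is limiting.
n(T) = (1/1) × 0.1098 = 0.1098 mol
mass = 0.1098 × 757.90 = 83.22 g

83.2 g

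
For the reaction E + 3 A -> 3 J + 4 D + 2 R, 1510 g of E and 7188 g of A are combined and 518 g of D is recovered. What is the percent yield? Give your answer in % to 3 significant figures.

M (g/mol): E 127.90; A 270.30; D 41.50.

35.2 %

n(E) = 1510 / 127.90 = 11.81 mol
n(A) = 7188 / 270.30 = 26.59 mol
n/ν for E = 11.81/1 = 11.81
n/ν for A = 26.59/3 = 8.863
Smallest n/ν is A → limiting reagent.
theoretical n(D) = (4/3) × 26.59 = 35.45 mol → 1471 g
% yield = 518 / 1471 × 100 = 35.21 %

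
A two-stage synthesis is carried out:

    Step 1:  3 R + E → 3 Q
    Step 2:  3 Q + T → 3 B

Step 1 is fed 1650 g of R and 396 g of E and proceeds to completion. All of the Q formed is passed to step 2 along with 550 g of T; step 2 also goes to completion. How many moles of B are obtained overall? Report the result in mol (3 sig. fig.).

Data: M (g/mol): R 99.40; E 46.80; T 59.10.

16.6 mol

Step 1:
n(R) = 1650 / 99.40 = 16.60 mol
n(E) = 396.0 / 46.80 = 8.462 mol
n/ν for R = 16.60/3 = 5.533
n/ν for E = 8.462/1 = 8.462
Smallest n/ν is R → limiting reagent.
n(Q) produced = (3/3) × 16.60 = 16.60 mol
Step 2:
n(Q) available = 16.60 mol
n(T) = 550.0 / 59.10 = 9.306 mol
n/ν for Q = 16.60/3 = 5.533
n/ν for T = 9.306/1 = 9.306
Smallest n/ν is Q → limiting reagent.
n(B) = (3/3) × 16.60 = 16.60 mol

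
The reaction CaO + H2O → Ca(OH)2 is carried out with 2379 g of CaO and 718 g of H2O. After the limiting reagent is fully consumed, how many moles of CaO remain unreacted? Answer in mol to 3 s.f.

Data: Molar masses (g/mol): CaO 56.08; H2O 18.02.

n(CaO) = 2379 / 56.08 = 42.42 mol
n(H2O) = 718.0 / 18.02 = 39.84 mol
n/ν for CaO = 42.42/1 = 42.42
n/ν for H2O = 39.84/1 = 39.84
Smallest n/ν is H2O → limiting reagent.
CaO consumed = (1/1) × 39.84 = 39.84 mol
CaO remaining = 42.42 − 39.84 = 2.580 mol

2.58 mol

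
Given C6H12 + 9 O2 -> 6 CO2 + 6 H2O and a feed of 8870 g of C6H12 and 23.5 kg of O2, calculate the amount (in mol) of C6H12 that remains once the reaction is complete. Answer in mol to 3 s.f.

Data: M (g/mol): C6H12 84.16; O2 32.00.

n(C6H12) = 8870 / 84.16 = 105.4 mol
n(O2) = 23.50×1000 / 32.00 = 734.4 mol
n/ν → C6H12: 105.4, O2: 81.60; O2 is limiting.
C6H12 consumed = (1/9) × 734.4 = 81.60 mol
C6H12 remaining = 105.4 − 81.60 = 23.80 mol

23.8 mol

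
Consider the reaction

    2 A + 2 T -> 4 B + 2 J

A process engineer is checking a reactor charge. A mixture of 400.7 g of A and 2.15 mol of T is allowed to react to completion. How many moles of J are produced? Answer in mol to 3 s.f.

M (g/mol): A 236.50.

n(A) = 400.7 / 236.50 = 1.694 mol
n(T) = 2.150 mol
n/ν → A: 0.8470, T: 1.075; A is limiting.
n(J) = (2/2) × 1.694 = 1.694 mol

1.69 mol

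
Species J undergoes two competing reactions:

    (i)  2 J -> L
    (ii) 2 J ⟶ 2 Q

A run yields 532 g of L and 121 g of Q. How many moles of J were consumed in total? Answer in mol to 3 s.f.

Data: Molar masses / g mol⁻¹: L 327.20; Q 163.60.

n(L) = 532 / 327.20 = 1.626 mol
n(Q) = 121 / 163.60 = 0.7396 mol
n(J) via (i) = (2/1)×1.626 = 3.252 mol
n(J) via (ii) = (2/2)×0.7396 = 0.7396 mol
total n(J) = 3.252 + 0.7396 = 3.992 mol

3.99 mol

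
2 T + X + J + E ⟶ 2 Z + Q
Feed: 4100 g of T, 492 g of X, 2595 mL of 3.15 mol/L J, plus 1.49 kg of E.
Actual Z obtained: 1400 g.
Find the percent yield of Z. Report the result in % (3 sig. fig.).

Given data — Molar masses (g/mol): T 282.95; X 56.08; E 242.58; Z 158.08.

72.1 %

n(T) = 4100 / 282.95 = 14.49 mol
n(X) = 492.0 / 56.08 = 8.773 mol
n(J) = 3.15 × 2595/1000 = 8.174 mol
n(E) = 1.490×1000 / 242.58 = 6.142 mol
n/ν → T: 7.245, X: 8.773, J: 8.174, E: 6.142; E is limiting.
theoretical n(Z) = (2/1) × 6.142 = 12.28 mol → 1941 g
% yield = 1400 / 1941 × 100 = 72.13 %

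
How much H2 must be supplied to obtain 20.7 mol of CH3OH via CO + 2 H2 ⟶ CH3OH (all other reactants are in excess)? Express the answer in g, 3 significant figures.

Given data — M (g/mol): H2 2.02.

n(CH3OH) = 20.70 mol
n(H2) = (2/1) × 20.70 = 41.40 mol
mass = 41.40 × 2.02 = 83.63 g

83.6 g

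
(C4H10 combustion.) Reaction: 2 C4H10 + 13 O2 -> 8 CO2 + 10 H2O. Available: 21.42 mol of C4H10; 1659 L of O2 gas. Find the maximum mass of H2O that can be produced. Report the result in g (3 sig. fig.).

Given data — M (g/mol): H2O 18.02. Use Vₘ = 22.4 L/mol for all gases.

1030 g

n(C4H10) = 21.42 mol
n(O2) = 1659 / 22.4 = 74.06 mol
n/ν for C4H10 = 21.42/2 = 10.71
n/ν for O2 = 74.06/13 = 5.697
Smallest n/ν is O2 → limiting reagent.
n(H2O) = (10/13) × 74.06 = 56.97 mol
mass = 56.97 × 18.02 = 1027 g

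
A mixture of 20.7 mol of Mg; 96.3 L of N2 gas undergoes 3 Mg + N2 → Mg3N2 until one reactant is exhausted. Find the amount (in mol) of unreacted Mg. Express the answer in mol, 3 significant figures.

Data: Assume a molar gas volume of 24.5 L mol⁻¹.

n(Mg) = 20.70 mol
n(N2) = 96.30 / 24.5 = 3.931 mol
n/ν → Mg: 6.900, N2: 3.931; N2 is limiting.
Mg consumed = (3/1) × 3.931 = 11.79 mol
Mg remaining = 20.70 − 11.79 = 8.910 mol

8.91 mol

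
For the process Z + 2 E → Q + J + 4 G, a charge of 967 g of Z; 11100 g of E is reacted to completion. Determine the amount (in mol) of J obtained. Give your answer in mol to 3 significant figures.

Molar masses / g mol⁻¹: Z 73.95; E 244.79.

13.1 mol

n(Z) = 967.0 / 73.95 = 13.08 mol
n(E) = 11100 / 244.79 = 45.34 mol
n/ν for Z = 13.08/1 = 13.08
n/ν for E = 45.34/2 = 22.67
Smallest n/ν is Z → limiting reagent.
n(J) = (1/1) × 13.08 = 13.08 mol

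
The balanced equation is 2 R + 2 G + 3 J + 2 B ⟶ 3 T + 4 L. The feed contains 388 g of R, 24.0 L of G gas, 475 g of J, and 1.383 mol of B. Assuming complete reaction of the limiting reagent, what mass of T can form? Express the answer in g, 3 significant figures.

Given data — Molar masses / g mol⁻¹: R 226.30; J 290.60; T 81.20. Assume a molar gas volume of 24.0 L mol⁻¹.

n(R) = 388.0 / 226.30 = 1.715 mol
n(G) = 24.00 / 24.0 = 1.000 mol
n(J) = 475.0 / 290.60 = 1.635 mol
n(B) = 1.383 mol
n/ν for R = 1.715/2 = 0.8575
n/ν for G = 1.000/2 = 0.5000
n/ν for J = 1.635/3 = 0.5450
n/ν for B = 1.383/2 = 0.6915
Smallest n/ν is G → limiting reagent.
n(T) = (3/2) × 1.000 = 1.500 mol
mass = 1.500 × 81.20 = 121.8 g

122 g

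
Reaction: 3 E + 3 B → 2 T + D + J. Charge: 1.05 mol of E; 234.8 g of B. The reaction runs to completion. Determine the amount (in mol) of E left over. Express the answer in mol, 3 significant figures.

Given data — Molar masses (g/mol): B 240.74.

0.0747 mol

n(E) = 1.050 mol
n(B) = 234.8 / 240.74 = 0.9753 mol
n/ν for E = 1.050/3 = 0.3500
n/ν for B = 0.9753/3 = 0.3251
Smallest n/ν is B → limiting reagent.
E consumed = (3/3) × 0.9753 = 0.9753 mol
E remaining = 1.050 − 0.9753 = 0.07470 mol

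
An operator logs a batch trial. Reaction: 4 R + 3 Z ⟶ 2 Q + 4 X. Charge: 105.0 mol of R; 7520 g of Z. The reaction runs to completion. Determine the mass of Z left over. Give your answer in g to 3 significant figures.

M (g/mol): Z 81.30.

n(R) = 105.0 mol
n(Z) = 7520 / 81.30 = 92.50 mol
n/ν for R = 105.0/4 = 26.25
n/ν for Z = 92.50/3 = 30.83
Smallest n/ν is R → limiting reagent.
Z consumed = (3/4) × 105.0 = 78.75 mol
Z remaining = 92.50 − 78.75 = 13.75 mol
mass = 13.75 × 81.30 = 1118 g

1120 g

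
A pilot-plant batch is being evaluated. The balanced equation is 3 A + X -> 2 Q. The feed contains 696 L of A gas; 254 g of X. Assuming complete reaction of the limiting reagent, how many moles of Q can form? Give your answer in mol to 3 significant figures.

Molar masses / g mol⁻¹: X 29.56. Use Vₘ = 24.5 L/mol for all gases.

17.2 mol

n(A) = 696.0 / 24.5 = 28.41 mol
n(X) = 254.0 / 29.56 = 8.593 mol
n/ν for A = 28.41/3 = 9.470
n/ν for X = 8.593/1 = 8.593
Smallest n/ν is X → limiting reagent.
n(Q) = (2/1) × 8.593 = 17.19 mol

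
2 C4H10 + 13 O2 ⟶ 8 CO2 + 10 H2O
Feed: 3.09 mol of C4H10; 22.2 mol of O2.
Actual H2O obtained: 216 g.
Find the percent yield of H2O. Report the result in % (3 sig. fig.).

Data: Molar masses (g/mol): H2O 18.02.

n(C4H10) = 3.090 mol
n(O2) = 22.20 mol
n/ν for C4H10 = 3.090/2 = 1.545
n/ν for O2 = 22.20/13 = 1.708
Smallest n/ν is C4H10 → limiting reagent.
theoretical n(H2O) = (10/2) × 3.090 = 15.45 mol → 278.4 g
% yield = 216 / 278.4 × 100 = 77.59 %

77.6 %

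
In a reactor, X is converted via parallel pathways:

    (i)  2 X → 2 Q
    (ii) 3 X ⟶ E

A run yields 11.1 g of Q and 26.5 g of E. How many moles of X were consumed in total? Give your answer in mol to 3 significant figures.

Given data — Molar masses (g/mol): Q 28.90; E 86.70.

n(Q) = 11.1 / 28.90 = 0.3841 mol
n(E) = 26.5 / 86.70 = 0.3057 mol
n(X) via (i) = (2/2)×0.3841 = 0.3841 mol
n(X) via (ii) = (3/1)×0.3057 = 0.9171 mol
total n(X) = 0.3841 + 0.9171 = 1.301 mol

1.30 mol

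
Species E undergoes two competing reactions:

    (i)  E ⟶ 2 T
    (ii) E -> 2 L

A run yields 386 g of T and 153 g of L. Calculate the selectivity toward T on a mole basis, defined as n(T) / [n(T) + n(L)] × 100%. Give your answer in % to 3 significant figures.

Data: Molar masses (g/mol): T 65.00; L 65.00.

n(T) = 386 / 65.00 = 5.938 mol
n(L) = 153 / 65.00 = 2.354 mol
selectivity = 5.938/(5.938+2.354) × 100 = 71.61 %

71.6 %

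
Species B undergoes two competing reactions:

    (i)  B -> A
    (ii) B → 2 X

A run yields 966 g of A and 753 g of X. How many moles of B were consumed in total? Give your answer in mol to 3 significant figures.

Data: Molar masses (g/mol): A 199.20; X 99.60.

8.63 mol

n(A) = 966 / 199.20 = 4.849 mol
n(X) = 753 / 99.60 = 7.560 mol
n(B) via (i) = (1/1)×4.849 = 4.849 mol
n(B) via (ii) = (1/2)×7.560 = 3.780 mol
total n(B) = 4.849 + 3.780 = 8.629 mol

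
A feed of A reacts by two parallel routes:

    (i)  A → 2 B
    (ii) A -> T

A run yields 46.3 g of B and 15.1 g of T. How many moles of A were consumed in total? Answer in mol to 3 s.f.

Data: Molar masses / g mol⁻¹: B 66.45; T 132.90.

0.462 mol

n(B) = 46.3 / 66.45 = 0.6968 mol
n(T) = 15.1 / 132.90 = 0.1136 mol
n(A) via (i) = (1/2)×0.6968 = 0.3484 mol
n(A) via (ii) = (1/1)×0.1136 = 0.1136 mol
total n(A) = 0.3484 + 0.1136 = 0.4620 mol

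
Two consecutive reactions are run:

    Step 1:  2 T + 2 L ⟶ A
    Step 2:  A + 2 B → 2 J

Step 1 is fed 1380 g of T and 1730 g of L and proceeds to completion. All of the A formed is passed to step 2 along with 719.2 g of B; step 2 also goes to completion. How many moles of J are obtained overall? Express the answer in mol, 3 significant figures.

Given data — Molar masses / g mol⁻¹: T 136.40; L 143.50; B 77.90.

Step 1:
n(T) = 1380 / 136.40 = 10.12 mol
n(L) = 1730 / 143.50 = 12.06 mol
n/ν for T = 10.12/2 = 5.060
n/ν for L = 12.06/2 = 6.030
Smallest n/ν is T → limiting reagent.
n(A) produced = (1/2) × 10.12 = 5.060 mol
Step 2:
n(A) available = 5.060 mol
n(B) = 719.2 / 77.90 = 9.232 mol
n/ν for A = 5.060/1 = 5.060
n/ν for B = 9.232/2 = 4.616
Smallest n/ν is B → limiting reagent.
n(J) = (2/2) × 9.232 = 9.232 mol

9.23 mol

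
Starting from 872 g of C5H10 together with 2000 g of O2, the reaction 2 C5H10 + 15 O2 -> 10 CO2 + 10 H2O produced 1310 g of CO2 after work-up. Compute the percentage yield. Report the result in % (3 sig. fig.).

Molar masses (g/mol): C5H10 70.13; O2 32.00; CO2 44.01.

n(C5H10) = 872.0 / 70.13 = 12.43 mol
n(O2) = 2000 / 32.00 = 62.50 mol
n/ν → C5H10: 6.215, O2: 4.167; O2 is limiting.
theoretical n(CO2) = (10/15) × 62.50 = 41.67 mol → 1834 g
% yield = 1310 / 1834 × 100 = 71.43 %

71.4 %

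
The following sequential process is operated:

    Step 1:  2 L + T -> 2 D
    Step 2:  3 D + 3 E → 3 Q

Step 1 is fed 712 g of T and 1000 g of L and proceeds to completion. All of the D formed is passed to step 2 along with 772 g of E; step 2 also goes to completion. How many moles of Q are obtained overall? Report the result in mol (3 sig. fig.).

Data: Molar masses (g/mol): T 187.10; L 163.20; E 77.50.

Step 1:
n(T) = 712.0 / 187.10 = 3.805 mol
n(L) = 1000 / 163.20 = 6.127 mol
n/ν for T = 3.805/1 = 3.805
n/ν for L = 6.127/2 = 3.064
Smallest n/ν is L → limiting reagent.
n(D) produced = (2/2) × 6.127 = 6.127 mol
Step 2:
n(D) available = 6.127 mol
n(E) = 772.0 / 77.50 = 9.961 mol
n/ν for D = 6.127/3 = 2.042
n/ν for E = 9.961/3 = 3.320
Smallest n/ν is D → limiting reagent.
n(Q) = (3/3) × 6.127 = 6.127 mol

6.13 mol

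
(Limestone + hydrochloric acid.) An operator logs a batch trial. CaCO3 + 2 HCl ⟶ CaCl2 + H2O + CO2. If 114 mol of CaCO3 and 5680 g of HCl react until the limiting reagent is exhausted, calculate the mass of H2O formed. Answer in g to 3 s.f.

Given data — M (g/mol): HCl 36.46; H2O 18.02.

1400 g

n(CaCO3) = 114.0 mol
n(HCl) = 5680 / 36.46 = 155.8 mol
n/ν for CaCO3 = 114.0/1 = 114.0
n/ν for HCl = 155.8/2 = 77.90
Smallest n/ν is HCl → limiting reagent.
n(H2O) = (1/2) × 155.8 = 77.90 mol
mass = 77.90 × 18.02 = 1404 g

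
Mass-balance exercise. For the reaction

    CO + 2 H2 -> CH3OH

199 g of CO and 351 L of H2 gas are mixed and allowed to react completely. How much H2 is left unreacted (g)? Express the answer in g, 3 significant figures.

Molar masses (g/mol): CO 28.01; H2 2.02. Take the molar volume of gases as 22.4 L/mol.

2.95 g

n(CO) = 199.0 / 28.01 = 7.105 mol
n(H2) = 351.0 / 22.4 = 15.67 mol
n/ν → CO: 7.105, H2: 7.835; CO is limiting.
H2 consumed = (2/1) × 7.105 = 14.21 mol
H2 remaining = 15.67 − 14.21 = 1.460 mol
mass = 1.460 × 2.02 = 2.949 g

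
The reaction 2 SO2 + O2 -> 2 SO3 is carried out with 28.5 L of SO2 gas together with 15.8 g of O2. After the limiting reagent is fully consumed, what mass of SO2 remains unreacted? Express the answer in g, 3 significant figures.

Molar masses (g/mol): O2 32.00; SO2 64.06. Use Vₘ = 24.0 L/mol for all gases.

n(SO2) = 28.50 / 24.0 = 1.188 mol
n(O2) = 15.80 / 32.00 = 0.4938 mol
n/ν for SO2 = 1.188/2 = 0.5940
n/ν for O2 = 0.4938/1 = 0.4938
Smallest n/ν is O2 → limiting reagent.
SO2 consumed = (2/1) × 0.4938 = 0.9876 mol
SO2 remaining = 1.188 − 0.9876 = 0.2004 mol
mass = 0.2004 × 64.06 = 12.84 g

12.8 g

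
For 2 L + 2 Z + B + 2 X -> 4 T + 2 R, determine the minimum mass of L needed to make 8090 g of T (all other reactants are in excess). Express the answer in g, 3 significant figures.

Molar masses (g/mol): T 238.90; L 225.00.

3810 g

n(T) = 8090 / 238.90 = 33.86 mol
n(L) = (2/4) × 33.86 = 16.93 mol
mass = 16.93 × 225.00 = 3809 g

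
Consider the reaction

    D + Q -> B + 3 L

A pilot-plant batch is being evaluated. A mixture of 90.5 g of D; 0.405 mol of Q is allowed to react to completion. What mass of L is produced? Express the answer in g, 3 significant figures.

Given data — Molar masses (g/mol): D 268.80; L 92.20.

n(D) = 90.50 / 268.80 = 0.3367 mol
n(Q) = 0.4050 mol
n/ν for D = 0.3367/1 = 0.3367
n/ν for Q = 0.4050/1 = 0.4050
Smallest n/ν is D → limiting reagent.
n(L) = (3/1) × 0.3367 = 1.010 mol
mass = 1.010 × 92.20 = 93.12 g

93.1 g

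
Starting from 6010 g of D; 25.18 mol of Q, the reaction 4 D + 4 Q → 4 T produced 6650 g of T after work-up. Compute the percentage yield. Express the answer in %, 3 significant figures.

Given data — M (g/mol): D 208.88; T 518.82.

50.9 %

n(D) = 6010 / 208.88 = 28.77 mol
n(Q) = 25.18 mol
n/ν for D = 28.77/4 = 7.193
n/ν for Q = 25.18/4 = 6.295
Smallest n/ν is Q → limiting reagent.
theoretical n(T) = (4/4) × 25.18 = 25.18 mol → 13060 g
% yield = 6650 / 13060 × 100 = 50.92 %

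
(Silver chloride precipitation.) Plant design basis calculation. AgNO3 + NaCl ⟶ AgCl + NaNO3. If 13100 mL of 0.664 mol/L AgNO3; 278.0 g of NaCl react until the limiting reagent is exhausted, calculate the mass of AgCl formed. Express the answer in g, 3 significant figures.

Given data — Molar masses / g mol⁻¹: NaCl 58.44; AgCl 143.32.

682 g

n(AgNO3) = 0.664 × 13100/1000 = 8.698 mol
n(NaCl) = 278.0 / 58.44 = 4.757 mol
n/ν for AgNO3 = 8.698/1 = 8.698
n/ν for NaCl = 4.757/1 = 4.757
Smallest n/ν is NaCl → limiting reagent.
n(AgCl) = (1/1) × 4.757 = 4.757 mol
mass = 4.757 × 143.32 = 681.8 g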